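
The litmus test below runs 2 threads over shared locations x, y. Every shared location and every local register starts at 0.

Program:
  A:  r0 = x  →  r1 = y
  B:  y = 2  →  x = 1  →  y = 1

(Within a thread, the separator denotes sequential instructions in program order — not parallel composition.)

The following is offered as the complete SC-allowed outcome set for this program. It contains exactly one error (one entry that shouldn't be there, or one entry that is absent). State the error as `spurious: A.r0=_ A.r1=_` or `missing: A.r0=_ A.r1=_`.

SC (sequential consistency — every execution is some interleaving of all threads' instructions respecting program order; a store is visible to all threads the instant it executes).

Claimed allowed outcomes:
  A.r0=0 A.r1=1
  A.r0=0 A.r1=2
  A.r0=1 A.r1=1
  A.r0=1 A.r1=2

outcome vector order: (A.r0,A.r1)
[SC] allowed = {00, 01, 02, 11, 12}
SC∖claimed = {00}

missing: A.r0=0 A.r1=0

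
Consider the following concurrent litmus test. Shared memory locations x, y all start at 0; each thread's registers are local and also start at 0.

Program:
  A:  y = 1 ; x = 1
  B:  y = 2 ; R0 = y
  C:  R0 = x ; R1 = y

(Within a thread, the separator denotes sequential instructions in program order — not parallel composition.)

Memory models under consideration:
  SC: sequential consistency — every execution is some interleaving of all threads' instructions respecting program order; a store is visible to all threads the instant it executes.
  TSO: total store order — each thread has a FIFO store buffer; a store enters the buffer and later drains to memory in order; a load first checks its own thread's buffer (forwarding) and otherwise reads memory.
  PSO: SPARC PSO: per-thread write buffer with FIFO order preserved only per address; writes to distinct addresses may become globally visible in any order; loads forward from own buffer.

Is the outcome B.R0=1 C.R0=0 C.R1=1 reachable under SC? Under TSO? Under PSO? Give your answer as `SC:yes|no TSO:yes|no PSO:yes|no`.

SC:yes TSO:yes PSO:yes

outcome vector order: (B.R0,C.R0,C.R1)
[SC] allowed = {100 101 102 111 200 201 202 211 212}
[TSO] allowed = {100 101 102 111 200 201 202 211 212}
[PSO] allowed = {100 101 102 110 111 112 200 201 202 210 211 212}
target 101 ∈ {SC,TSO,PSO}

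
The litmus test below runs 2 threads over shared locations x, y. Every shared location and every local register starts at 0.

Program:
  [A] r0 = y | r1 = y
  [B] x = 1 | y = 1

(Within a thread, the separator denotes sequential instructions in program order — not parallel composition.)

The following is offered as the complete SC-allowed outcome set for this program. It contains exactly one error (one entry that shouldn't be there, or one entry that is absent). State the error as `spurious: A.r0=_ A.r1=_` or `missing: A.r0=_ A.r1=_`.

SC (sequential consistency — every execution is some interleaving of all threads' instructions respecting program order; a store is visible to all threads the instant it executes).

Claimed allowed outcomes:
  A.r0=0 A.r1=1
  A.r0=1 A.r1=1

missing: A.r0=0 A.r1=0

outcome vector order: (A.r0,A.r1)
SC: 3 outcomes — {(0,0) (0,1) (1,1)}
SC∖claimed = {(0,0)}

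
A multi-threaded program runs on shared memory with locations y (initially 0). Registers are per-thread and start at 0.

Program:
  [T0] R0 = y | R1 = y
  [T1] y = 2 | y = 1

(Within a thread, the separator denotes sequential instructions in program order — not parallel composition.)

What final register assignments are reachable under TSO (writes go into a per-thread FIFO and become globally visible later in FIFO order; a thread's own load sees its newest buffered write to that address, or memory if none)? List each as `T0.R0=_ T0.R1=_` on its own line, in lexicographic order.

T0.R0=0 T0.R1=0
T0.R0=0 T0.R1=1
T0.R0=0 T0.R1=2
T0.R0=1 T0.R1=1
T0.R0=2 T0.R1=1
T0.R0=2 T0.R1=2

outcome vector order: (T0.R0,T0.R1)
|TSO outcomes| = 6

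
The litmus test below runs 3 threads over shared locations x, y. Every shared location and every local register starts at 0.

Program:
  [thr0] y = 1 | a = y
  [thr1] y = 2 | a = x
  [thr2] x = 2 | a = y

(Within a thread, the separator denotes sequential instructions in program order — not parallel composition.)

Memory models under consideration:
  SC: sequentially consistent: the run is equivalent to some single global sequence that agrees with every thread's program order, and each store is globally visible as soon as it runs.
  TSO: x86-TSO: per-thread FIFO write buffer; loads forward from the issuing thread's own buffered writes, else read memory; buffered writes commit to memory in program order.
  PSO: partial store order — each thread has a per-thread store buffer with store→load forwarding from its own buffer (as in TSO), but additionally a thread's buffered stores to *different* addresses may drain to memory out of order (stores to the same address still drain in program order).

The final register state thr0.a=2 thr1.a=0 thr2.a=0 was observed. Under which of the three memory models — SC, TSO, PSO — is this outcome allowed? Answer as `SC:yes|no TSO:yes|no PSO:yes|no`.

SC:no TSO:yes PSO:yes

outcome vector order: (thr0.a,thr1.a,thr2.a)
under SC → (1,0,1); (1,0,2); (1,2,0); (1,2,1); (1,2,2); (2,0,2); (2,2,0); (2,2,1); (2,2,2)
under TSO → (1,0,0); (1,0,1); (1,0,2); (1,2,0); (1,2,1); (1,2,2); (2,0,0); (2,0,1); (2,0,2); (2,2,0); (2,2,1); (2,2,2)
under PSO → (1,0,0); (1,0,1); (1,0,2); (1,2,0); (1,2,1); (1,2,2); (2,0,0); (2,0,1); (2,0,2); (2,2,0); (2,2,1); (2,2,2)
target (2,0,0) ∈ {TSO,PSO}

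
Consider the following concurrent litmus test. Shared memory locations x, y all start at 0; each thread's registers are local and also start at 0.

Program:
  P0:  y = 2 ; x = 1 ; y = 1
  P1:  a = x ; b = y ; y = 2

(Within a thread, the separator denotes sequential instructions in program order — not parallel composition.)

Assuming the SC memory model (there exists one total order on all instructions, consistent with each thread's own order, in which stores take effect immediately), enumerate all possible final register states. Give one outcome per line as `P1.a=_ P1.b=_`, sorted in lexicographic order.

P1.a=0 P1.b=0
P1.a=0 P1.b=1
P1.a=0 P1.b=2
P1.a=1 P1.b=1
P1.a=1 P1.b=2

outcome vector order: (P1.a,P1.b)
|SC outcomes| = 5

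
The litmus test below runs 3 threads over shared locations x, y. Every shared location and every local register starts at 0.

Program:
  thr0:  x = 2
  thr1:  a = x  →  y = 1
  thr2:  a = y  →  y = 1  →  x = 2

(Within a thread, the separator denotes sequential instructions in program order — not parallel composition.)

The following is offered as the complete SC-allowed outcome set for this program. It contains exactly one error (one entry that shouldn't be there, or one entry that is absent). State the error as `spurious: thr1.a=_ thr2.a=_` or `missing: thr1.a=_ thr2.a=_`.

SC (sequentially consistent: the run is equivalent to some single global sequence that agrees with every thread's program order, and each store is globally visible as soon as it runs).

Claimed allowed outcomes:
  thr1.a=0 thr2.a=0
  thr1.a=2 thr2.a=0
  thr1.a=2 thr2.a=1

missing: thr1.a=0 thr2.a=1

outcome vector order: (thr1.a,thr2.a)
[SC] allowed = {00 01 20 21}
SC∖claimed = {01}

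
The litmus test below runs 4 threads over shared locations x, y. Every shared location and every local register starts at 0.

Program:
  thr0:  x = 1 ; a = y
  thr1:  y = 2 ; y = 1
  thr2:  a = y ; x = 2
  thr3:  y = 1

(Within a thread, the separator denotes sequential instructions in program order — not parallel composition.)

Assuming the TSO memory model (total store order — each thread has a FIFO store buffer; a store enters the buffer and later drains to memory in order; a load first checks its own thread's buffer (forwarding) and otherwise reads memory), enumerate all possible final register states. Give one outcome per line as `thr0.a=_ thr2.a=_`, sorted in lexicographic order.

thr0.a=0 thr2.a=0
thr0.a=0 thr2.a=1
thr0.a=0 thr2.a=2
thr0.a=1 thr2.a=0
thr0.a=1 thr2.a=1
thr0.a=1 thr2.a=2
thr0.a=2 thr2.a=0
thr0.a=2 thr2.a=1
thr0.a=2 thr2.a=2

outcome vector order: (thr0.a,thr2.a)
|TSO outcomes| = 9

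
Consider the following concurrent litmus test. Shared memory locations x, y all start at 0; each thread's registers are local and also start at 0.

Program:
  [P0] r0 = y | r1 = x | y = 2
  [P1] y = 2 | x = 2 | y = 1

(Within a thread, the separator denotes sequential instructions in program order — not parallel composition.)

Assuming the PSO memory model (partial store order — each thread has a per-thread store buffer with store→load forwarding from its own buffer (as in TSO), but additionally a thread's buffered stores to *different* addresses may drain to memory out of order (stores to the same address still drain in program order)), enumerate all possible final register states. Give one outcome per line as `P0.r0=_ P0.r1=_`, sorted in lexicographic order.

outcome vector order: (P0.r0,P0.r1)
|PSO outcomes| = 6

P0.r0=0 P0.r1=0
P0.r0=0 P0.r1=2
P0.r0=1 P0.r1=0
P0.r0=1 P0.r1=2
P0.r0=2 P0.r1=0
P0.r0=2 P0.r1=2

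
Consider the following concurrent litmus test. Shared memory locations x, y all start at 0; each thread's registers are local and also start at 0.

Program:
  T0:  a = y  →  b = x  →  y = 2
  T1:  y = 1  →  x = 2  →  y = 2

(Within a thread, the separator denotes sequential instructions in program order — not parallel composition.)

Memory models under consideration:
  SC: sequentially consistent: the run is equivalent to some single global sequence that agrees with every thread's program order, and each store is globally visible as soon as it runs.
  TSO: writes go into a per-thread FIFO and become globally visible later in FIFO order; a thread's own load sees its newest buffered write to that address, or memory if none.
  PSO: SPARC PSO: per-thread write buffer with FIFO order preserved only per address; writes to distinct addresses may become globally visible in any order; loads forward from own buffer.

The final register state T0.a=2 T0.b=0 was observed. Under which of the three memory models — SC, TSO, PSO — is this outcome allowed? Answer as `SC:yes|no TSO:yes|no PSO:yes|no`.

outcome vector order: (T0.a,T0.b)
SC: 5 outcomes — {00, 02, 10, 12, 22}
TSO: 5 outcomes — {00, 02, 10, 12, 22}
PSO: 6 outcomes — {00, 02, 10, 12, 20, 22}
target 20 ∈ {PSO}

SC:no TSO:no PSO:yes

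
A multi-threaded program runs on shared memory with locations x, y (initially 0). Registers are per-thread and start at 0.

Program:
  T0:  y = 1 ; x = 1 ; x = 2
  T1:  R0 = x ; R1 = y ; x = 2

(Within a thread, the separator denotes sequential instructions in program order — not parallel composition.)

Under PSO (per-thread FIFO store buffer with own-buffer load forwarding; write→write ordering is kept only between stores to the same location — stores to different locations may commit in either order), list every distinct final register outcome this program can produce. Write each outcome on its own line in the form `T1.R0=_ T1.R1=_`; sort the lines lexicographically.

T1.R0=0 T1.R1=0
T1.R0=0 T1.R1=1
T1.R0=1 T1.R1=0
T1.R0=1 T1.R1=1
T1.R0=2 T1.R1=0
T1.R0=2 T1.R1=1

outcome vector order: (T1.R0,T1.R1)
|PSO outcomes| = 6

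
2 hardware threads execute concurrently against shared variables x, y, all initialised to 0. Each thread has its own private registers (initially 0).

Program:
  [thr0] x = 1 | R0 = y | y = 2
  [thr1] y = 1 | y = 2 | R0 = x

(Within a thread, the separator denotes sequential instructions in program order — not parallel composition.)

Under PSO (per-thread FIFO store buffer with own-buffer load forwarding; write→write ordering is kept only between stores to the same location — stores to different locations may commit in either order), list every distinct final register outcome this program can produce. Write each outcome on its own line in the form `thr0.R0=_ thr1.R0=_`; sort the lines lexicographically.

outcome vector order: (thr0.R0,thr1.R0)
|PSO outcomes| = 6

thr0.R0=0 thr1.R0=0
thr0.R0=0 thr1.R0=1
thr0.R0=1 thr1.R0=0
thr0.R0=1 thr1.R0=1
thr0.R0=2 thr1.R0=0
thr0.R0=2 thr1.R0=1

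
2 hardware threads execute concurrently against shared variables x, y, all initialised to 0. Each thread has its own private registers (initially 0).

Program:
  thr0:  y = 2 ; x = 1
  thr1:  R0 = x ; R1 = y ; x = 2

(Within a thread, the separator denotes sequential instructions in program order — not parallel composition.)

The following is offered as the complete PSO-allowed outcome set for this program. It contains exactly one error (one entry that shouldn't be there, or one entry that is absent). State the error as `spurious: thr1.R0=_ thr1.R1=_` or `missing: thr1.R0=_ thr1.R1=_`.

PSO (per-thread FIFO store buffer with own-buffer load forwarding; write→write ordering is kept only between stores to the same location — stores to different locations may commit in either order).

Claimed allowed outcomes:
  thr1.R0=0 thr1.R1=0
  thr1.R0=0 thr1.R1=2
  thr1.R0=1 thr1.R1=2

missing: thr1.R0=1 thr1.R1=0

outcome vector order: (thr1.R0,thr1.R1)
PSO: 4 outcomes — {00 02 10 12}
PSO∖claimed = {10}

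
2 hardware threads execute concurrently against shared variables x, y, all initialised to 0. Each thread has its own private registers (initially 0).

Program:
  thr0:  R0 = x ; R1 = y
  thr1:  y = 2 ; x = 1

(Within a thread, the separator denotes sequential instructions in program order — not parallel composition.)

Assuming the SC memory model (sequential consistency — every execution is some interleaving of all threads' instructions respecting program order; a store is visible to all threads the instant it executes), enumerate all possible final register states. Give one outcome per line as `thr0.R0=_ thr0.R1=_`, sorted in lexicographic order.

outcome vector order: (thr0.R0,thr0.R1)
|SC outcomes| = 3

thr0.R0=0 thr0.R1=0
thr0.R0=0 thr0.R1=2
thr0.R0=1 thr0.R1=2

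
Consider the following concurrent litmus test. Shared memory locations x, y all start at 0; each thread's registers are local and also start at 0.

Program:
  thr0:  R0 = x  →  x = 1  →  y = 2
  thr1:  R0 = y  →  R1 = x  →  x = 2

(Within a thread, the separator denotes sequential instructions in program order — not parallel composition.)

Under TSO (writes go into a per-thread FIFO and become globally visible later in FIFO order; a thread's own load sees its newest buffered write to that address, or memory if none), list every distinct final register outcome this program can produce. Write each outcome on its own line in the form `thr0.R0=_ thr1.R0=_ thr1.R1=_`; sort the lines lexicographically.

outcome vector order: (thr0.R0,thr1.R0,thr1.R1)
|TSO outcomes| = 4

thr0.R0=0 thr1.R0=0 thr1.R1=0
thr0.R0=0 thr1.R0=0 thr1.R1=1
thr0.R0=0 thr1.R0=2 thr1.R1=1
thr0.R0=2 thr1.R0=0 thr1.R1=0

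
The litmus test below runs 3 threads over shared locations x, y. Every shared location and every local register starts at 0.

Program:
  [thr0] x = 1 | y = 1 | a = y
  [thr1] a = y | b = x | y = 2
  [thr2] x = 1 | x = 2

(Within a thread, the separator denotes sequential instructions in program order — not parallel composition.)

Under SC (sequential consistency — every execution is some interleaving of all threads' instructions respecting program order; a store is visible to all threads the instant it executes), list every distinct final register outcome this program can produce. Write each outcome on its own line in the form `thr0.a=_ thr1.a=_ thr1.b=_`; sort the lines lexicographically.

thr0.a=1 thr1.a=0 thr1.b=0
thr0.a=1 thr1.a=0 thr1.b=1
thr0.a=1 thr1.a=0 thr1.b=2
thr0.a=1 thr1.a=1 thr1.b=1
thr0.a=1 thr1.a=1 thr1.b=2
thr0.a=2 thr1.a=0 thr1.b=0
thr0.a=2 thr1.a=0 thr1.b=1
thr0.a=2 thr1.a=0 thr1.b=2
thr0.a=2 thr1.a=1 thr1.b=1
thr0.a=2 thr1.a=1 thr1.b=2

outcome vector order: (thr0.a,thr1.a,thr1.b)
|SC outcomes| = 10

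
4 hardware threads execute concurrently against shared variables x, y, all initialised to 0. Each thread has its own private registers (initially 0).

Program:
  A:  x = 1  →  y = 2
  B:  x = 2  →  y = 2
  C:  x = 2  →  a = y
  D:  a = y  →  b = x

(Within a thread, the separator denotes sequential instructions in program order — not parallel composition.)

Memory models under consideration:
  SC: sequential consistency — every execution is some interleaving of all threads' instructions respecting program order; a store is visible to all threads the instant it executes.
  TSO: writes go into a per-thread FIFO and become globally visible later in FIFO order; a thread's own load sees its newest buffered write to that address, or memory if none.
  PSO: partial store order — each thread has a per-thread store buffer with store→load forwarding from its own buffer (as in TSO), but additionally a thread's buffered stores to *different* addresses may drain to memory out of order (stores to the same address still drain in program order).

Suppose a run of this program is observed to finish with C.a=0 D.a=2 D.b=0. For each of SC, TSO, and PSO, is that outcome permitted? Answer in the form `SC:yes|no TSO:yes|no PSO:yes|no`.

SC:no TSO:no PSO:yes

outcome vector order: (C.a,D.a,D.b)
under SC → (0,0,0); (0,0,1); (0,0,2); (0,2,1); (0,2,2); (2,0,0); (2,0,1); (2,0,2); (2,2,1); (2,2,2)
under TSO → (0,0,0); (0,0,1); (0,0,2); (0,2,1); (0,2,2); (2,0,0); (2,0,1); (2,0,2); (2,2,1); (2,2,2)
under PSO → (0,0,0); (0,0,1); (0,0,2); (0,2,0); (0,2,1); (0,2,2); (2,0,0); (2,0,1); (2,0,2); (2,2,0); (2,2,1); (2,2,2)
target (0,2,0) ∈ {PSO}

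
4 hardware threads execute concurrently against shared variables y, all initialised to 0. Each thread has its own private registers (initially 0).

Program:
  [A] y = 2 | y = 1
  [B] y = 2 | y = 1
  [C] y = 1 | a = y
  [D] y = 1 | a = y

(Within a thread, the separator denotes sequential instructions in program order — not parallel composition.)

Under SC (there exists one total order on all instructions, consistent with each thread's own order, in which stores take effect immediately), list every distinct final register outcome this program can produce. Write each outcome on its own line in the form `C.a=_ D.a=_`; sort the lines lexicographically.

C.a=1 D.a=1
C.a=1 D.a=2
C.a=2 D.a=1
C.a=2 D.a=2

outcome vector order: (C.a,D.a)
|SC outcomes| = 4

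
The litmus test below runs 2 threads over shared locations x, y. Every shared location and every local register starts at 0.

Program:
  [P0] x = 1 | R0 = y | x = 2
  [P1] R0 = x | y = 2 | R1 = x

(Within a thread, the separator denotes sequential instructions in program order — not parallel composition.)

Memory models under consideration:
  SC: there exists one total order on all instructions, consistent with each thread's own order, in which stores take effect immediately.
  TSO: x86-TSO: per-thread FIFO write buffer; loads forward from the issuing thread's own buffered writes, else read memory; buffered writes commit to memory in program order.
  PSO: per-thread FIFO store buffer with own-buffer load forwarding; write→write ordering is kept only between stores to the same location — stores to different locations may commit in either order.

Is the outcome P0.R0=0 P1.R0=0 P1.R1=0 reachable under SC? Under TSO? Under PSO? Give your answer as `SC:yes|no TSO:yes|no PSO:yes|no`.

outcome vector order: (P0.R0,P1.R0,P1.R1)
SC: 10 outcomes — {(0,0,1), (0,0,2), (0,1,1), (0,1,2), (0,2,2), (2,0,0), (2,0,1), (2,0,2), (2,1,1), (2,1,2)}
TSO: 11 outcomes — {(0,0,0), (0,0,1), (0,0,2), (0,1,1), (0,1,2), (0,2,2), (2,0,0), (2,0,1), (2,0,2), (2,1,1), (2,1,2)}
PSO: 11 outcomes — {(0,0,0), (0,0,1), (0,0,2), (0,1,1), (0,1,2), (0,2,2), (2,0,0), (2,0,1), (2,0,2), (2,1,1), (2,1,2)}
target (0,0,0) ∈ {TSO,PSO}

SC:no TSO:yes PSO:yes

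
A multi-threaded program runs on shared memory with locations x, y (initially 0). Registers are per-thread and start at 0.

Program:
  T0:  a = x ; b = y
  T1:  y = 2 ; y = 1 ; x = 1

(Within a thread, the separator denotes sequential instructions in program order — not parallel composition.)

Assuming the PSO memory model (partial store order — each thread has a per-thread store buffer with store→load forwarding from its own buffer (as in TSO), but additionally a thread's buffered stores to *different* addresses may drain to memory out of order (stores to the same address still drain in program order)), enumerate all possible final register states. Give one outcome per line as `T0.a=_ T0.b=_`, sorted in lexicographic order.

outcome vector order: (T0.a,T0.b)
|PSO outcomes| = 6

T0.a=0 T0.b=0
T0.a=0 T0.b=1
T0.a=0 T0.b=2
T0.a=1 T0.b=0
T0.a=1 T0.b=1
T0.a=1 T0.b=2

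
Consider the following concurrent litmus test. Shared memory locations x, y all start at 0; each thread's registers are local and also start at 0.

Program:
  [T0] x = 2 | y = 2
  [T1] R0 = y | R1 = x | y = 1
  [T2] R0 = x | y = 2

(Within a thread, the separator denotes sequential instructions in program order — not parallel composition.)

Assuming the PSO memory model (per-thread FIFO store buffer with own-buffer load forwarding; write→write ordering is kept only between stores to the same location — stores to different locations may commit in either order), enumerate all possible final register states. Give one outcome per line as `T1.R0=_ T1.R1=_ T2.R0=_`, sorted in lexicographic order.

outcome vector order: (T1.R0,T1.R1,T2.R0)
|PSO outcomes| = 8

T1.R0=0 T1.R1=0 T2.R0=0
T1.R0=0 T1.R1=0 T2.R0=2
T1.R0=0 T1.R1=2 T2.R0=0
T1.R0=0 T1.R1=2 T2.R0=2
T1.R0=2 T1.R1=0 T2.R0=0
T1.R0=2 T1.R1=0 T2.R0=2
T1.R0=2 T1.R1=2 T2.R0=0
T1.R0=2 T1.R1=2 T2.R0=2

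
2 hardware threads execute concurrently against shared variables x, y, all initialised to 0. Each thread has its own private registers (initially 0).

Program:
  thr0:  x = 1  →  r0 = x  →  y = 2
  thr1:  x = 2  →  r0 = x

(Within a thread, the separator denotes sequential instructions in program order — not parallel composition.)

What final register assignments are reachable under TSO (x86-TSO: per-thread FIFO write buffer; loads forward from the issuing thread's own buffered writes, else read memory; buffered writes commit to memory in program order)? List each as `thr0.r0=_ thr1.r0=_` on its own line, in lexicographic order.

thr0.r0=1 thr1.r0=1
thr0.r0=1 thr1.r0=2
thr0.r0=2 thr1.r0=2

outcome vector order: (thr0.r0,thr1.r0)
|TSO outcomes| = 3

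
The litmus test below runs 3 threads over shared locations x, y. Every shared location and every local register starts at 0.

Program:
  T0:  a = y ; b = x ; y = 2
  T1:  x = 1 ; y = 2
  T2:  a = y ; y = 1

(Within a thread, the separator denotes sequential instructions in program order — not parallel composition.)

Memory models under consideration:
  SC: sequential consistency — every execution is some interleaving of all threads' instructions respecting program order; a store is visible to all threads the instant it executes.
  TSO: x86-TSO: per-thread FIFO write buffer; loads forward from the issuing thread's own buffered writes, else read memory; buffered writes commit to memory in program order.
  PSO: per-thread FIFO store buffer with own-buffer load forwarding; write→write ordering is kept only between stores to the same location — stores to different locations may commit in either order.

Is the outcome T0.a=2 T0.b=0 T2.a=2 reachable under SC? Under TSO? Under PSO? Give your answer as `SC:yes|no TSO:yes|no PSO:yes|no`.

SC:no TSO:no PSO:yes

outcome vector order: (T0.a,T0.b,T2.a)
under SC → 0/0/0 0/0/2 0/1/0 0/1/2 1/0/0 1/1/0 1/1/2 2/1/0 2/1/2
under TSO → 0/0/0 0/0/2 0/1/0 0/1/2 1/0/0 1/1/0 1/1/2 2/1/0 2/1/2
under PSO → 0/0/0 0/0/2 0/1/0 0/1/2 1/0/0 1/0/2 1/1/0 1/1/2 2/0/0 2/0/2 2/1/0 2/1/2
target 2/0/2 ∈ {PSO}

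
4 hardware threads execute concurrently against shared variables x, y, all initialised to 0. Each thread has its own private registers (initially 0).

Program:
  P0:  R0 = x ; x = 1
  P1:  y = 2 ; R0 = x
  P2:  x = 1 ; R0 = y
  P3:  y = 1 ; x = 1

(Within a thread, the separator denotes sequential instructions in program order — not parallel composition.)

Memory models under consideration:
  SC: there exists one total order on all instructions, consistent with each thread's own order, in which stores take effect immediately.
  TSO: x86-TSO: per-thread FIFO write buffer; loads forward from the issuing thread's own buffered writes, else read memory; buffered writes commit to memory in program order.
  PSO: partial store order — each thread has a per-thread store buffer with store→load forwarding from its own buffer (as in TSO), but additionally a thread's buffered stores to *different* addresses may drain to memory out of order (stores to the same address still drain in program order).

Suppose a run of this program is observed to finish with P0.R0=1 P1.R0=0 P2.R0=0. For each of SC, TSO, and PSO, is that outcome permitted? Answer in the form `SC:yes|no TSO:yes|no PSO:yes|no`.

SC:no TSO:yes PSO:yes

outcome vector order: (P0.R0,P1.R0,P2.R0)
under SC → 001; 002; 010; 011; 012; 101; 102; 110; 111; 112
under TSO → 000; 001; 002; 010; 011; 012; 100; 101; 102; 110; 111; 112
under PSO → 000; 001; 002; 010; 011; 012; 100; 101; 102; 110; 111; 112
target 100 ∈ {TSO,PSO}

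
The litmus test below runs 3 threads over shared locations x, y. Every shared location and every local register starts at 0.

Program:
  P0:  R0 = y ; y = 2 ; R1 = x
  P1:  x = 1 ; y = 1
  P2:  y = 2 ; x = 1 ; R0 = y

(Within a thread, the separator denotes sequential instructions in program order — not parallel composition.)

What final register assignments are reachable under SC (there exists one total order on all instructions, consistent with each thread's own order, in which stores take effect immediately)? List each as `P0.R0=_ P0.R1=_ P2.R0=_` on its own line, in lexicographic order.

outcome vector order: (P0.R0,P0.R1,P2.R0)
|SC outcomes| = 10

P0.R0=0 P0.R1=0 P2.R0=1
P0.R0=0 P0.R1=0 P2.R0=2
P0.R0=0 P0.R1=1 P2.R0=1
P0.R0=0 P0.R1=1 P2.R0=2
P0.R0=1 P0.R1=1 P2.R0=1
P0.R0=1 P0.R1=1 P2.R0=2
P0.R0=2 P0.R1=0 P2.R0=1
P0.R0=2 P0.R1=0 P2.R0=2
P0.R0=2 P0.R1=1 P2.R0=1
P0.R0=2 P0.R1=1 P2.R0=2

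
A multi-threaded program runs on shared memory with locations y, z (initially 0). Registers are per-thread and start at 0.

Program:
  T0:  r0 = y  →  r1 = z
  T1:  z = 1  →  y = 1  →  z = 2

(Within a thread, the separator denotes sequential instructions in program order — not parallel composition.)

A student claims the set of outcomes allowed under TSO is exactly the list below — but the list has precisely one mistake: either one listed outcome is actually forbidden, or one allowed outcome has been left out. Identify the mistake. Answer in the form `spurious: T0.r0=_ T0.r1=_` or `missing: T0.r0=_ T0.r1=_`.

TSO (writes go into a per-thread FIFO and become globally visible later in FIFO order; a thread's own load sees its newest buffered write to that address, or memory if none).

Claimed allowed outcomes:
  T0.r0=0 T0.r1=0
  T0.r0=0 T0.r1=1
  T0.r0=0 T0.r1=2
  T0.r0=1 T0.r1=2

missing: T0.r0=1 T0.r1=1

outcome vector order: (T0.r0,T0.r1)
TSO: 5 outcomes — {00 01 02 11 12}
TSO∖claimed = {11}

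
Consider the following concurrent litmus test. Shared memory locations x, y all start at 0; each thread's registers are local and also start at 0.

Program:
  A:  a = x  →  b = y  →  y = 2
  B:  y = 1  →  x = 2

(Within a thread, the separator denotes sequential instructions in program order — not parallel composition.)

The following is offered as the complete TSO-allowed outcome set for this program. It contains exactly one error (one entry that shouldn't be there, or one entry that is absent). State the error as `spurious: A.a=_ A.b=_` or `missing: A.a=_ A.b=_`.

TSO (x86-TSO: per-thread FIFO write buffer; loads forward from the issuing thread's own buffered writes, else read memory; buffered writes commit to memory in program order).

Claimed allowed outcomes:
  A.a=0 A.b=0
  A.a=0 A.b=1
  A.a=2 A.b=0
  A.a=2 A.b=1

outcome vector order: (A.a,A.b)
TSO (3): <0 0>, <0 1>, <2 1>
claimed∖TSO = {<2 0>}

spurious: A.a=2 A.b=0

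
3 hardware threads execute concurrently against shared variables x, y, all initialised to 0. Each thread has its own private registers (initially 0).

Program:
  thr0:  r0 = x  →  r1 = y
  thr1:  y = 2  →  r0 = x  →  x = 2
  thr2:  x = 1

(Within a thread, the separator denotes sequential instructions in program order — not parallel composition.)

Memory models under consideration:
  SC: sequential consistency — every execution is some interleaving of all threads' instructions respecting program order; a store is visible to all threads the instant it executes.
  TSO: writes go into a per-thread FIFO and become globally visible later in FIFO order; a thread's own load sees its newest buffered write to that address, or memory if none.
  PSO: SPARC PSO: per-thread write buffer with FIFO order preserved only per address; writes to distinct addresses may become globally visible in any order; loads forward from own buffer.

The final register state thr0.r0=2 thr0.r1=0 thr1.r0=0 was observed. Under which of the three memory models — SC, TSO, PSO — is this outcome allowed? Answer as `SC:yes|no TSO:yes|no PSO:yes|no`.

outcome vector order: (thr0.r0,thr0.r1,thr1.r0)
under SC → 000 001 020 021 101 120 121 220 221
under TSO → 000 001 020 021 100 101 120 121 220 221
under PSO → 000 001 020 021 100 101 120 121 200 201 220 221
target 200 ∈ {PSO}

SC:no TSO:no PSO:yes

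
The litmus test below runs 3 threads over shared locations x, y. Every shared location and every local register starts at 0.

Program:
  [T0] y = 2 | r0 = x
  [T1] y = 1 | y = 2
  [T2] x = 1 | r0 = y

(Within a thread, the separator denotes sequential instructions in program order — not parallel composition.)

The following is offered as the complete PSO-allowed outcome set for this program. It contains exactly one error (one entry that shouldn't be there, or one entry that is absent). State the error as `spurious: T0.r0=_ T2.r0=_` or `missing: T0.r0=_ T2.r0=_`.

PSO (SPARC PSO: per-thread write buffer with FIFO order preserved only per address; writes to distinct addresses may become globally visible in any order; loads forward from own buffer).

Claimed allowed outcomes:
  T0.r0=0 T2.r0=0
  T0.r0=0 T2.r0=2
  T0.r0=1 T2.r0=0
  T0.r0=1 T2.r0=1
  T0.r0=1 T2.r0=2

missing: T0.r0=0 T2.r0=1

outcome vector order: (T0.r0,T2.r0)
[PSO] allowed = {(0,0) (0,1) (0,2) (1,0) (1,1) (1,2)}
PSO∖claimed = {(0,1)}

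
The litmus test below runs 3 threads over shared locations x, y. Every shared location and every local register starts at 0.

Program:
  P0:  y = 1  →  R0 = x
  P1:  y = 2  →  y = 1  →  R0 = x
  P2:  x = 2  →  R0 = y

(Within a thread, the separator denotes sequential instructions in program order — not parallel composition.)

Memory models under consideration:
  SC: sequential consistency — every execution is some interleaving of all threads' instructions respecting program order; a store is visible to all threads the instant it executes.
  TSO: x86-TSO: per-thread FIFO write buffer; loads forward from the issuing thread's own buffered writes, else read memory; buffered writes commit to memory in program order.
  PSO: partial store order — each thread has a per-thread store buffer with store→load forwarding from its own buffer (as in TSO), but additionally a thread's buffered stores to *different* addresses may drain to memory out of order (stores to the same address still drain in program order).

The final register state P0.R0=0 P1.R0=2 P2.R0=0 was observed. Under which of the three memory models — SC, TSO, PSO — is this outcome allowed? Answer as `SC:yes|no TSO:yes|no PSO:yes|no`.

outcome vector order: (P0.R0,P1.R0,P2.R0)
under SC → (0,0,1) (0,2,1) (0,2,2) (2,0,1) (2,2,0) (2,2,1) (2,2,2)
under TSO → (0,0,0) (0,0,1) (0,0,2) (0,2,0) (0,2,1) (0,2,2) (2,0,0) (2,0,1) (2,0,2) (2,2,0) (2,2,1) (2,2,2)
under PSO → (0,0,0) (0,0,1) (0,0,2) (0,2,0) (0,2,1) (0,2,2) (2,0,0) (2,0,1) (2,0,2) (2,2,0) (2,2,1) (2,2,2)
target (0,2,0) ∈ {TSO,PSO}

SC:no TSO:yes PSO:yes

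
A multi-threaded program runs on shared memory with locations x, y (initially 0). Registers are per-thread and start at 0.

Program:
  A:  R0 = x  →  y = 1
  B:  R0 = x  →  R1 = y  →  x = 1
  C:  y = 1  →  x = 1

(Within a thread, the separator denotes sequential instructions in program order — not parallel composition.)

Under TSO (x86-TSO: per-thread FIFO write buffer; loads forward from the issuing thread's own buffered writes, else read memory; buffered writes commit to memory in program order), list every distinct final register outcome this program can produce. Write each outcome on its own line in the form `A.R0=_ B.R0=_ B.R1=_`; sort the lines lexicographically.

A.R0=0 B.R0=0 B.R1=0
A.R0=0 B.R0=0 B.R1=1
A.R0=0 B.R0=1 B.R1=1
A.R0=1 B.R0=0 B.R1=0
A.R0=1 B.R0=0 B.R1=1
A.R0=1 B.R0=1 B.R1=1

outcome vector order: (A.R0,B.R0,B.R1)
|TSO outcomes| = 6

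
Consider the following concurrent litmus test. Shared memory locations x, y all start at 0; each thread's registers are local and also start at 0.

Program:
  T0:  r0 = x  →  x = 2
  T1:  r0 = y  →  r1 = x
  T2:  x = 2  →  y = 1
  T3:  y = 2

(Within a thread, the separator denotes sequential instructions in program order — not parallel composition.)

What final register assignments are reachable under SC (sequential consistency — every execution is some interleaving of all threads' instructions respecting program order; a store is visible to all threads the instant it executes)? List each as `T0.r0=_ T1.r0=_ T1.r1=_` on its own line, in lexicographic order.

outcome vector order: (T0.r0,T1.r0,T1.r1)
|SC outcomes| = 10

T0.r0=0 T1.r0=0 T1.r1=0
T0.r0=0 T1.r0=0 T1.r1=2
T0.r0=0 T1.r0=1 T1.r1=2
T0.r0=0 T1.r0=2 T1.r1=0
T0.r0=0 T1.r0=2 T1.r1=2
T0.r0=2 T1.r0=0 T1.r1=0
T0.r0=2 T1.r0=0 T1.r1=2
T0.r0=2 T1.r0=1 T1.r1=2
T0.r0=2 T1.r0=2 T1.r1=0
T0.r0=2 T1.r0=2 T1.r1=2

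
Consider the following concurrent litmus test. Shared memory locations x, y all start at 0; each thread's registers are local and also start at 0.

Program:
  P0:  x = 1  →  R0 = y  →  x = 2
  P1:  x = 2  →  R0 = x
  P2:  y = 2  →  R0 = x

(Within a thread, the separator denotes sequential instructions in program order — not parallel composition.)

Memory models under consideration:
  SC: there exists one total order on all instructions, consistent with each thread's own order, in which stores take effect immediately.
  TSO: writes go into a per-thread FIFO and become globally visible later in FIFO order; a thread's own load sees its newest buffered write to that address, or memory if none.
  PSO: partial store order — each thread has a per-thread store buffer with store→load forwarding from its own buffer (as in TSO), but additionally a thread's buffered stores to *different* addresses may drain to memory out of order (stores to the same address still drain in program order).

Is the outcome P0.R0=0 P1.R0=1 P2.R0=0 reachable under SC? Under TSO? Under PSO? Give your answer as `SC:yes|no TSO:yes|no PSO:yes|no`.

outcome vector order: (P0.R0,P1.R0,P2.R0)
SC (10): 0/1/1 0/1/2 0/2/1 0/2/2 2/1/0 2/1/1 2/1/2 2/2/0 2/2/1 2/2/2
TSO (12): 0/1/0 0/1/1 0/1/2 0/2/0 0/2/1 0/2/2 2/1/0 2/1/1 2/1/2 2/2/0 2/2/1 2/2/2
PSO (12): 0/1/0 0/1/1 0/1/2 0/2/0 0/2/1 0/2/2 2/1/0 2/1/1 2/1/2 2/2/0 2/2/1 2/2/2
target 0/1/0 ∈ {TSO,PSO}

SC:no TSO:yes PSO:yes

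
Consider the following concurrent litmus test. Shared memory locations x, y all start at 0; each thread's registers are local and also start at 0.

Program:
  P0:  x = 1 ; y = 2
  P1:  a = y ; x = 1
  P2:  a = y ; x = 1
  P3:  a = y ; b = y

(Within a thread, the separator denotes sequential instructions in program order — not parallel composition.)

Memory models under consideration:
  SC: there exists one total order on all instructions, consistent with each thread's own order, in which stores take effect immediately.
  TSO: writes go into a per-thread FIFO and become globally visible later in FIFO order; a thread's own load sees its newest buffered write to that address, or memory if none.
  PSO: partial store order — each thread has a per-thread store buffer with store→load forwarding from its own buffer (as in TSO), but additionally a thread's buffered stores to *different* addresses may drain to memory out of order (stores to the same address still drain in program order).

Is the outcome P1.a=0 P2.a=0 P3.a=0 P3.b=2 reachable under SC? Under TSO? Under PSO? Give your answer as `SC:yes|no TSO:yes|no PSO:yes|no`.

outcome vector order: (P1.a,P2.a,P3.a,P3.b)
SC (12): <0 0 0 0>, <0 0 0 2>, <0 0 2 2>, <0 2 0 0>, <0 2 0 2>, <0 2 2 2>, <2 0 0 0>, <2 0 0 2>, <2 0 2 2>, <2 2 0 0>, <2 2 0 2>, <2 2 2 2>
TSO (12): <0 0 0 0>, <0 0 0 2>, <0 0 2 2>, <0 2 0 0>, <0 2 0 2>, <0 2 2 2>, <2 0 0 0>, <2 0 0 2>, <2 0 2 2>, <2 2 0 0>, <2 2 0 2>, <2 2 2 2>
PSO (12): <0 0 0 0>, <0 0 0 2>, <0 0 2 2>, <0 2 0 0>, <0 2 0 2>, <0 2 2 2>, <2 0 0 0>, <2 0 0 2>, <2 0 2 2>, <2 2 0 0>, <2 2 0 2>, <2 2 2 2>
target <0 0 0 2> ∈ {SC,TSO,PSO}

SC:yes TSO:yes PSO:yes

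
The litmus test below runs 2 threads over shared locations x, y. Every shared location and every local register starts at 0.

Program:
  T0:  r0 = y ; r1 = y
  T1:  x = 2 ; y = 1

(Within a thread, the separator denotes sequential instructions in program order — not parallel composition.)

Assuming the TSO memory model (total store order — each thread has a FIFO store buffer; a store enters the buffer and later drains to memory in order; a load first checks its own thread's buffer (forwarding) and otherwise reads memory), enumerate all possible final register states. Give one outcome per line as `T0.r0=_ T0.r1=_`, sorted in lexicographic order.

T0.r0=0 T0.r1=0
T0.r0=0 T0.r1=1
T0.r0=1 T0.r1=1

outcome vector order: (T0.r0,T0.r1)
|TSO outcomes| = 3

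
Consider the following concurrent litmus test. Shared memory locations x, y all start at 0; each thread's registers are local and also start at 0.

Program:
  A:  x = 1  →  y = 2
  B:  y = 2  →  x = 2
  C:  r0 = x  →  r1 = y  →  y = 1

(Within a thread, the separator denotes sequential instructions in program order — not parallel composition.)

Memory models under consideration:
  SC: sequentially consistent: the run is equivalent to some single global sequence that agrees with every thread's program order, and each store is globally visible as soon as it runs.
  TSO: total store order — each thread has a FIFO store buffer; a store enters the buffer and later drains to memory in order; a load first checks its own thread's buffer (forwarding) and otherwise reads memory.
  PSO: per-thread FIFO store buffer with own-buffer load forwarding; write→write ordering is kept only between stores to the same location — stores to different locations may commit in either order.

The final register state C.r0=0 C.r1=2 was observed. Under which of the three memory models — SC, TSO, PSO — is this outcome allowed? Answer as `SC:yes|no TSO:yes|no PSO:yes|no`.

outcome vector order: (C.r0,C.r1)
under SC → (0,0); (0,2); (1,0); (1,2); (2,2)
under TSO → (0,0); (0,2); (1,0); (1,2); (2,2)
under PSO → (0,0); (0,2); (1,0); (1,2); (2,0); (2,2)
target (0,2) ∈ {SC,TSO,PSO}

SC:yes TSO:yes PSO:yes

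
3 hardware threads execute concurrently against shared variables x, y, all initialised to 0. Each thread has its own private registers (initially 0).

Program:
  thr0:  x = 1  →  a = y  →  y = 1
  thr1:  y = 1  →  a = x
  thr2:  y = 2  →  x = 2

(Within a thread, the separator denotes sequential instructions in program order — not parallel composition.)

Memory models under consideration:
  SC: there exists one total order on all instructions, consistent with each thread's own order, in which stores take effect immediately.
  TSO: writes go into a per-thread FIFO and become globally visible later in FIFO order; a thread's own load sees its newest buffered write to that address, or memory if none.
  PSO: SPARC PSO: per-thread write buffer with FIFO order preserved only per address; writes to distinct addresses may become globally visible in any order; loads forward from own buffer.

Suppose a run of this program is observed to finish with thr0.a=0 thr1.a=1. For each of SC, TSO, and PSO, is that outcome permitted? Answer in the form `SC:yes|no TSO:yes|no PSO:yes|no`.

outcome vector order: (thr0.a,thr1.a)
under SC → 01; 02; 10; 11; 12; 20; 21; 22
under TSO → 00; 01; 02; 10; 11; 12; 20; 21; 22
under PSO → 00; 01; 02; 10; 11; 12; 20; 21; 22
target 01 ∈ {SC,TSO,PSO}

SC:yes TSO:yes PSO:yes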